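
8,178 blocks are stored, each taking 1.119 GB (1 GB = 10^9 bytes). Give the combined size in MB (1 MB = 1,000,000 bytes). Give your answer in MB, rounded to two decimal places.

9,151,182.00 MB

Total = 8,178 × 1.119 GB = 9151.182 GB
= 9151.182 × 1,000,000,000 bytes = 9,151,182,000,000 bytes
1 MB = 1,000,000 bytes
9,151,182,000,000 / 1,000,000 = 9,151,182.00 MB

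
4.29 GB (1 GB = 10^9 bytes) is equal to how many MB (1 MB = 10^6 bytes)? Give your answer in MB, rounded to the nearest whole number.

4,290 MB

4.29 GB = 4.29 × 10^9 bytes = 4,290,000,000 bytes
1 MB = 10^6 bytes = 1,000,000 bytes
4,290,000,000 / 1,000,000 = 4,290 MB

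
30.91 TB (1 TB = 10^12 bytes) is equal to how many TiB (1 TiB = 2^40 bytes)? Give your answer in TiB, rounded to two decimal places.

28.11 TiB

30.91 TB = 30.91 × 10^12 bytes = 30,910,000,000,000 bytes
1 TiB = 1,099,511,627,776 bytes
30,910,000,000,000 / 1,099,511,627,776 = 28.11 TiB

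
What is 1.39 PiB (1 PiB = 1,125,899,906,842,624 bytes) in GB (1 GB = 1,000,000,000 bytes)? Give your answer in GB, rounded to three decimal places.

1,565,000.871 GB

1.39 PiB = 1.39 × 2^50 bytes = 1,565,000,870,511,247.36 bytes
1 GB = 10^9 bytes = 1,000,000,000 bytes
1,565,000,870,511,247.36 / 1,000,000,000 = 1,565,000.871 GB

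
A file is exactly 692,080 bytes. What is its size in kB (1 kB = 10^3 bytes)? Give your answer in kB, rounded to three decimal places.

692.080 kB

692,080 bytes given.
1 kB = 1,000 bytes
692,080 / 1,000 = 692.080 kB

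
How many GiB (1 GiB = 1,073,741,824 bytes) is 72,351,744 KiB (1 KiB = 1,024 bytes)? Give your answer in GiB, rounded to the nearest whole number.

69 GiB

72,351,744 KiB = 72,351,744 × 2^10 bytes = 74,088,185,856 bytes
1 GiB = 2^30 bytes = 1,073,741,824 bytes
74,088,185,856 / 1,073,741,824 = 69 GiB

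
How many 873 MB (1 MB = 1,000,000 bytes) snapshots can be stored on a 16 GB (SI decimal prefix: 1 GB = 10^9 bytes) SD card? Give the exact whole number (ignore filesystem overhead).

18

Capacity: 16 GB = 16,000,000,000 bytes
Per item: 873 MB = 873,000,000 bytes
⌊16,000,000,000 / 873,000,000⌋ = 18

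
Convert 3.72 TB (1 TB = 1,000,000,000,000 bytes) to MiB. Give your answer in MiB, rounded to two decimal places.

3,547,668.46 MiB

3.72 TB = 3.72 × 10^12 bytes = 3,720,000,000,000 bytes
1 MiB = 2^20 bytes = 1,048,576 bytes
3,720,000,000,000 / 1,048,576 = 3,547,668.46 MiB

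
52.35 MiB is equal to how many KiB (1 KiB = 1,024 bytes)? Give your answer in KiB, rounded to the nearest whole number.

53,606 KiB

52.35 MiB = 52.35 × 2^20 bytes = 54,892,953.6 bytes
1 KiB = 2^10 bytes = 1,024 bytes
54,892,953.6 / 1,024 = 53,606 KiB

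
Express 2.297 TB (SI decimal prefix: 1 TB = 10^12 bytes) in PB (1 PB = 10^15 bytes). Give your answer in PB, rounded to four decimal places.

2.297 TB = 2.297 × 10^12 bytes = 2,297,000,000,000 bytes
1 PB = 1,000,000,000,000,000 bytes
2,297,000,000,000 / 1,000,000,000,000,000 = 0.0023 PB

0.0023 PB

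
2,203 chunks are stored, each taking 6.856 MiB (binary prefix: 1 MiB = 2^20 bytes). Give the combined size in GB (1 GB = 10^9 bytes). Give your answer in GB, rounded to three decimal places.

15.837 GB

Total = 2,203 × 6.856 MiB = 15103.768 MiB
= 15103.768 × 1,048,576 bytes = 15,837,448,634.368 bytes
1 GB = 1,000,000,000 bytes
15,837,448,634.368 / 1,000,000,000 = 15.837 GB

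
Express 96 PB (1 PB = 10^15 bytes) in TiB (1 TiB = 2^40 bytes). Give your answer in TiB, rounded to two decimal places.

87,311.49 TiB

96 PB = 96 × 10^15 bytes = 96,000,000,000,000,000 bytes
1 TiB = 2^40 bytes = 1,099,511,627,776 bytes
96,000,000,000,000,000 / 1,099,511,627,776 = 87,311.49 TiB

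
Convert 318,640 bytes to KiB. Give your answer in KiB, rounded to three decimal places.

311.172 KiB

318,640 bytes given.
1 KiB = 1,024 bytes
318,640 / 1,024 = 311.172 KiB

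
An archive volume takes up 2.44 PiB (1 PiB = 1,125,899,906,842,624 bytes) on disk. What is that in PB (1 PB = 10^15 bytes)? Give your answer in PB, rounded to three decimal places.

2.44 PiB = 2.44 × 2^50 bytes = 2,747,195,772,696,002.56 bytes
1 PB = 10^15 bytes = 1,000,000,000,000,000 bytes
2,747,195,772,696,002.56 / 1,000,000,000,000,000 = 2.747 PB

2.747 PB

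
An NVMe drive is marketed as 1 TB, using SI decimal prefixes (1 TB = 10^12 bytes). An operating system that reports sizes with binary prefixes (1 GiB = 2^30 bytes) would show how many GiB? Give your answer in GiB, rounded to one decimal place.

1 TB = 1 × 10^12 bytes = 1,000,000,000,000 bytes
1 GiB = 2^30 bytes = 1,073,741,824 bytes
1,000,000,000,000 / 1,073,741,824 = 931.3 GiB

931.3 GiB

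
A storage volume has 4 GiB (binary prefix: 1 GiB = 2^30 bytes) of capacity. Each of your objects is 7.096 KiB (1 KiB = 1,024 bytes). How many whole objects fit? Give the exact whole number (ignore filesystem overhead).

591,080

Capacity: 4 GiB = 4,294,967,296 bytes
Per item: 7.096 KiB = 7,266.304 bytes
⌊4,294,967,296 / 7,266.304⌋ = 591,080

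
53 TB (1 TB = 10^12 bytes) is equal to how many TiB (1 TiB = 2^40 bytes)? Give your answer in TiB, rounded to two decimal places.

48.20 TiB

53 TB = 53 × 10^12 bytes = 53,000,000,000,000 bytes
1 TiB = 2^40 bytes = 1,099,511,627,776 bytes
53,000,000,000,000 / 1,099,511,627,776 = 48.20 TiB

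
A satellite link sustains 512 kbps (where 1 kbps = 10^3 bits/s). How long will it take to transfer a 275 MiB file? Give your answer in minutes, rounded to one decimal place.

275 MiB = 288,358,400 bytes = 2,306,867,200 bits
512 kbps = 512,000 bits/s
time = 2,306,867,200 / 512,000 = 4,505.60 s
4,505.60 s / 60 = 75.1 minutes

75.1 minutes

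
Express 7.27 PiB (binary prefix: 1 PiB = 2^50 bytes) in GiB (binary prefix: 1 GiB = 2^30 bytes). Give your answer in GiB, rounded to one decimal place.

7.27 PiB = 7.27 × 2^50 bytes = 8,185,292,322,745,876.48 bytes
1 GiB = 1,073,741,824 bytes
8,185,292,322,745,876.48 / 1,073,741,824 = 7,623,147.5 GiB

7,623,147.5 GiB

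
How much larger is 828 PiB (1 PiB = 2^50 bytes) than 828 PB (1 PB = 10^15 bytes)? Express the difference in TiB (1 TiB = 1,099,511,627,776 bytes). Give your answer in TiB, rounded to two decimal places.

828 PiB = 828 × 1,125,899,906,842,624 = 932,245,122,865,692,672 bytes
828 PB = 828 × 1,000,000,000,000,000 = 828,000,000,000,000,000 bytes
difference = 104,245,122,865,692,672 bytes
104,245,122,865,692,672 / 1,099,511,627,776 = 94,810.39 TiB

94,810.39 TiB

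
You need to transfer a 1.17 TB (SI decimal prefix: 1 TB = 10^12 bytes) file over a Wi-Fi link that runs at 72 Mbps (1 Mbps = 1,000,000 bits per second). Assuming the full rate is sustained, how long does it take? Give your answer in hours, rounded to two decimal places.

1.17 TB = 1,170,000,000,000 bytes = 9,360,000,000,000 bits
72 Mbps = 72,000,000 bits/s
time = 9,360,000,000,000 / 72,000,000 = 130,000.0000 s
130,000.0000 s / 3600 = 36.11 hours

36.11 hours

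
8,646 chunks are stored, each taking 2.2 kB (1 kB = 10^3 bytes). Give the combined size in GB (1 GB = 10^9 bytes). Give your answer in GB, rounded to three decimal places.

0.019 GB

Total = 8,646 × 2.2 kB = 19021.2 kB
= 19021.2 × 1,000 bytes = 19,021,200 bytes
1 GB = 1,000,000,000 bytes
19,021,200 / 1,000,000,000 = 0.019 GB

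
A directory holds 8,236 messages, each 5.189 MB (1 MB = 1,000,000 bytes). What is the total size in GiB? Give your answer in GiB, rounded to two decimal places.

39.80 GiB

Total = 8,236 × 5.189 MB = 42736.604 MB
= 42736.604 × 1,000,000 bytes = 42,736,604,000 bytes
1 GiB = 1,073,741,824 bytes
42,736,604,000 / 1,073,741,824 = 39.80 GiB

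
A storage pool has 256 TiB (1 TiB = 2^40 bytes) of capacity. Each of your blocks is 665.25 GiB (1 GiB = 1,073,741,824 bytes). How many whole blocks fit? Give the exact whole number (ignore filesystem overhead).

394

Capacity: 256 TiB = 281,474,976,710,656 bytes
Per item: 665.25 GiB = 714,306,748,416 bytes
⌊281,474,976,710,656 / 714,306,748,416⌋ = 394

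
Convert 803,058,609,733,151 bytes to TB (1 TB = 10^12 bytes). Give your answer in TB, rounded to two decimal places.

803.06 TB

803,058,609,733,151 bytes given.
1 TB = 1,000,000,000,000 bytes
803,058,609,733,151 / 1,000,000,000,000 = 803.06 TB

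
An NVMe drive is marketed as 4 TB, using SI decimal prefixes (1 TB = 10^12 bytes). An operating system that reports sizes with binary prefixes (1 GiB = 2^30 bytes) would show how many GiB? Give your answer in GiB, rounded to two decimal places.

4 TB = 4 × 10^12 bytes = 4,000,000,000,000 bytes
1 GiB = 2^30 bytes = 1,073,741,824 bytes
4,000,000,000,000 / 1,073,741,824 = 3,725.29 GiB

3,725.29 GiB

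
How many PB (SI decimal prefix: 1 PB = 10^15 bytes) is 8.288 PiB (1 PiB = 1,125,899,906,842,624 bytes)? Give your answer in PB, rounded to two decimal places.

9.33 PB

8.288 PiB = 8.288 × 2^50 bytes = 9,331,458,427,911,667.712 bytes
1 PB = 10^15 bytes = 1,000,000,000,000,000 bytes
9,331,458,427,911,667.712 / 1,000,000,000,000,000 = 9.33 PB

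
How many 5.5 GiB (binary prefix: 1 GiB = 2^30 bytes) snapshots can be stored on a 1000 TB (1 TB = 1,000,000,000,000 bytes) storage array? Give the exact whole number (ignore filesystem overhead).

169,331

Capacity: 1000 TB = 1,000,000,000,000,000 bytes
Per item: 5.5 GiB = 5,905,580,032 bytes
⌊1,000,000,000,000,000 / 5,905,580,032⌋ = 169,331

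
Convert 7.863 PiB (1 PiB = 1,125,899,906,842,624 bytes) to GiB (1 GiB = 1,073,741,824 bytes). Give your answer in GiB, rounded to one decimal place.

7.863 PiB = 7.863 × 2^50 bytes = 8,852,950,967,503,552.512 bytes
1 GiB = 2^30 bytes = 1,073,741,824 bytes
8,852,950,967,503,552.512 / 1,073,741,824 = 8,244,953.1 GiB

8,244,953.1 GiB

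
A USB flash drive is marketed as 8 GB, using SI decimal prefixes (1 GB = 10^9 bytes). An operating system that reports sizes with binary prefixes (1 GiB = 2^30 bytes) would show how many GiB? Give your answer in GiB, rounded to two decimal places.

8 GB = 8 × 10^9 bytes = 8,000,000,000 bytes
1 GiB = 1,073,741,824 bytes
8,000,000,000 / 1,073,741,824 = 7.45 GiB

7.45 GiB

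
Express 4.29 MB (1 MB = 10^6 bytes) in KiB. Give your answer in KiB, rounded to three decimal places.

4.29 MB = 4.29 × 10^6 bytes = 4,290,000 bytes
1 KiB = 1,024 bytes
4,290,000 / 1,024 = 4,189.453 KiB

4,189.453 KiB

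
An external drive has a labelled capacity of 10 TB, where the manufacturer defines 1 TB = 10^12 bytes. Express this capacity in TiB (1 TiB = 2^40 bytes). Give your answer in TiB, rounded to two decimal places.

9.09 TiB

10 TB = 10 × 10^12 bytes = 10,000,000,000,000 bytes
1 TiB = 2^40 bytes = 1,099,511,627,776 bytes
10,000,000,000,000 / 1,099,511,627,776 = 9.09 TiB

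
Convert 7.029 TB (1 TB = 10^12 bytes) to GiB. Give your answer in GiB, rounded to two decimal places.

7.029 TB × 1,000,000,000,000 bytes/TB = 7,029,000,000,000 bytes
1 GiB = 1,073,741,824 bytes
7,029,000,000,000 / 1,073,741,824 = 6,546.27 GiB

6,546.27 GiB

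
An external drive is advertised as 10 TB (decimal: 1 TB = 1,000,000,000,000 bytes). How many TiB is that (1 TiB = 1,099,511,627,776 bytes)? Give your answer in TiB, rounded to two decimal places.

9.09 TiB

10 TB × 1,000,000,000,000 bytes/TB = 10,000,000,000,000 bytes
1 TiB = 2^40 bytes = 1,099,511,627,776 bytes
10,000,000,000,000 / 1,099,511,627,776 = 9.09 TiB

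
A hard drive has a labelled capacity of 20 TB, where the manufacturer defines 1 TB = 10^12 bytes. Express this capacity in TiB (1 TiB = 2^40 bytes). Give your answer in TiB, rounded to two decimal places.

20 TB = 20 × 10^12 bytes = 20,000,000,000,000 bytes
1 TiB = 2^40 bytes = 1,099,511,627,776 bytes
20,000,000,000,000 / 1,099,511,627,776 = 18.19 TiB

18.19 TiB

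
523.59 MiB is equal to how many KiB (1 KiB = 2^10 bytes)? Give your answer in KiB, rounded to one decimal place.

536,156.2 KiB

523.59 MiB × 1,048,576 bytes/MiB = 549,023,907.84 bytes
1 KiB = 1,024 bytes
549,023,907.84 / 1,024 = 536,156.2 KiB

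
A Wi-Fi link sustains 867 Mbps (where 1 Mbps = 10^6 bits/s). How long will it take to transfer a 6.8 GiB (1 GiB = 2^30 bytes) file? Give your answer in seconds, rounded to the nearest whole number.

6.8 GiB = 7,301,444,403.2 bytes = 58,411,555,225.6 bits
867 Mbps = 867,000,000 bits/s
time = 58,411,555,225.6 / 867,000,000 = 67 s

67 seconds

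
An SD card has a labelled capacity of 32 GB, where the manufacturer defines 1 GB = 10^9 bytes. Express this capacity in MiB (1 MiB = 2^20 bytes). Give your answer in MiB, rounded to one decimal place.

32 GB = 32 × 10^9 bytes = 32,000,000,000 bytes
1 MiB = 2^20 bytes = 1,048,576 bytes
32,000,000,000 / 1,048,576 = 30,517.6 MiB

30,517.6 MiB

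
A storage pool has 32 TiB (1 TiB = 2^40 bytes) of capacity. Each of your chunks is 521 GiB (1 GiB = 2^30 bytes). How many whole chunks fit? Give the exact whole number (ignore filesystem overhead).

62

Capacity: 32 TiB = 35,184,372,088,832 bytes
Per item: 521 GiB = 559,419,490,304 bytes
⌊35,184,372,088,832 / 559,419,490,304⌋ = 62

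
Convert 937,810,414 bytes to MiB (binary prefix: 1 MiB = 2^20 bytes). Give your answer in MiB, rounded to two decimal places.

937,810,414 bytes given.
1 MiB = 1,048,576 bytes
937,810,414 / 1,048,576 = 894.37 MiB

894.37 MiB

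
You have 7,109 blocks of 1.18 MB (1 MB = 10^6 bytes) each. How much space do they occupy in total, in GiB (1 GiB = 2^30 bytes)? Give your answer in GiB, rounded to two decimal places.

7.81 GiB

Total = 7,109 × 1.18 MB = 8388.62 MB
= 8388.62 × 1,000,000 bytes = 8,388,620,000 bytes
1 GiB = 1,073,741,824 bytes
8,388,620,000 / 1,073,741,824 = 7.81 GiB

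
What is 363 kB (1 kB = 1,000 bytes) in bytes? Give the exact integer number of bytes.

363 × 1,000 = 363,000 bytes  (1 kB = 10^3 bytes)

363,000 bytes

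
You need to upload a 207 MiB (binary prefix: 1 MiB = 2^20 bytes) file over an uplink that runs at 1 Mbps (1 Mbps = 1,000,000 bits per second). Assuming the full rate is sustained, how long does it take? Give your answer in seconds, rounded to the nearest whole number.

1,736 seconds

207 MiB = 217,055,232 bytes = 1,736,441,856 bits
1 Mbps = 1,000,000 bits/s
time = 1,736,441,856 / 1,000,000 = 1,736 s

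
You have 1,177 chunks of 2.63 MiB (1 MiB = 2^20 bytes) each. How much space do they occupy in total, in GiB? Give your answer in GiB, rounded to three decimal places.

Total = 1,177 × 2.63 MiB = 3095.51 MiB
= 3095.51 × 1,048,576 bytes = 3,245,877,493.76 bytes
1 GiB = 1,073,741,824 bytes
3,245,877,493.76 / 1,073,741,824 = 3.023 GiB

3.023 GiB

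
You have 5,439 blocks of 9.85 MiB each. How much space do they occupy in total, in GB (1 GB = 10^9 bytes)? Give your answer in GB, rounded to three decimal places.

Total = 5,439 × 9.85 MiB = 53574.15 MiB
= 53574.15 × 1,048,576 bytes = 56,176,567,910.4 bytes
1 GB = 1,000,000,000 bytes
56,176,567,910.4 / 1,000,000,000 = 56.177 GB

56.177 GB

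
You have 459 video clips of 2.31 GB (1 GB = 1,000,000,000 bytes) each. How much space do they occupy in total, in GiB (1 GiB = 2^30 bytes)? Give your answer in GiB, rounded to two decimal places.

987.47 GiB

Total = 459 × 2.31 GB = 1060.29 GB
= 1060.29 × 1,000,000,000 bytes = 1,060,290,000,000 bytes
1 GiB = 1,073,741,824 bytes
1,060,290,000,000 / 1,073,741,824 = 987.47 GiB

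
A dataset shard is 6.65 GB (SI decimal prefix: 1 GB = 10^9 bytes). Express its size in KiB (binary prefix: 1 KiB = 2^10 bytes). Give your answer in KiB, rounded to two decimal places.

6,494,140.63 KiB

6.65 GB × 1,000,000,000 bytes/GB = 6,650,000,000 bytes
1 KiB = 2^10 bytes = 1,024 bytes
6,650,000,000 / 1,024 = 6,494,140.63 KiB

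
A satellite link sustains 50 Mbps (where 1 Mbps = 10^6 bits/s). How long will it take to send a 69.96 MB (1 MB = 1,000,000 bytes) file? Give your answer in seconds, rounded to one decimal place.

11.2 seconds

69.96 MB = 69,960,000 bytes = 559,680,000 bits
50 Mbps = 50,000,000 bits/s
time = 559,680,000 / 50,000,000 = 11.2 s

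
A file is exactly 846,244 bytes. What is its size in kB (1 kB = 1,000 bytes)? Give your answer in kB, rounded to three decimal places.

846.244 kB

846,244 bytes given.
1 kB = 10^3 bytes = 1,000 bytes
846,244 / 1,000 = 846.244 kB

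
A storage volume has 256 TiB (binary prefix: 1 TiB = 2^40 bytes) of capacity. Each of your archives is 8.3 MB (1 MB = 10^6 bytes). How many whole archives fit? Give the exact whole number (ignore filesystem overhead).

33,912,647

Capacity: 256 TiB = 281,474,976,710,656 bytes
Per item: 8.3 MB = 8,300,000 bytes
⌊281,474,976,710,656 / 8,300,000⌋ = 33,912,647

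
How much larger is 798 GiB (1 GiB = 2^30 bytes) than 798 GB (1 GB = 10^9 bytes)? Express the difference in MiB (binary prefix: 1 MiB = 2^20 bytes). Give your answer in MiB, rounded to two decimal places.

56,119.90 MiB

798 GiB = 798 × 1,073,741,824 = 856,845,975,552 bytes
798 GB = 798 × 1,000,000,000 = 798,000,000,000 bytes
difference = 58,845,975,552 bytes
58,845,975,552 / 1,048,576 = 56,119.90 MiB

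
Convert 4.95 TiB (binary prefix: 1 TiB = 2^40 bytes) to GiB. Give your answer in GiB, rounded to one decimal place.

4.95 TiB × 1,099,511,627,776 bytes/TiB = 5,442,582,557,491.2 bytes
1 GiB = 2^30 bytes = 1,073,741,824 bytes
5,442,582,557,491.2 / 1,073,741,824 = 5,068.8 GiB

5,068.8 GiB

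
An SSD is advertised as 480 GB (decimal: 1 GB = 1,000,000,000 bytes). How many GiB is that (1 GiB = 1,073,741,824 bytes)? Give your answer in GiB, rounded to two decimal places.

480 GB = 480 × 10^9 bytes = 480,000,000,000 bytes
1 GiB = 1,073,741,824 bytes
480,000,000,000 / 1,073,741,824 = 447.03 GiB

447.03 GiB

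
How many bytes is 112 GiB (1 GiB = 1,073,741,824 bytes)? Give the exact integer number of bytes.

120,259,084,288 bytes

112 × 1,073,741,824 = 120,259,084,288 bytes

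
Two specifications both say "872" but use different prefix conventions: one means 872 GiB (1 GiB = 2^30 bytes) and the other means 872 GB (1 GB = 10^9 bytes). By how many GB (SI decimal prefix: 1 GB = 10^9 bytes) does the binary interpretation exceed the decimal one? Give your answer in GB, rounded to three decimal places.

64.303 GB

872 GiB = 872 × 1,073,741,824 = 936,302,870,528 bytes
872 GB = 872 × 1,000,000,000 = 872,000,000,000 bytes
difference = 64,302,870,528 bytes
64,302,870,528 / 1,000,000,000 = 64.303 GB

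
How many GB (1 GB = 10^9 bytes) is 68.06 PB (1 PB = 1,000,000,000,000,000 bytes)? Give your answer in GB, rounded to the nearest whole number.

68,060,000 GB

68.06 PB × 1,000,000,000,000,000 bytes/PB = 68,060,000,000,000,000 bytes
1 GB = 1,000,000,000 bytes
68,060,000,000,000,000 / 1,000,000,000 = 68,060,000 GB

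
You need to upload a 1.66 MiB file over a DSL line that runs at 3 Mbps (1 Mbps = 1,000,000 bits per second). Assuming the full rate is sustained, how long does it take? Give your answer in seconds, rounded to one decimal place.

4.6 seconds

1.66 MiB = 1,740,636.16 bytes = 13,925,089.28 bits
3 Mbps = 3,000,000 bits/s
time = 13,925,089.28 / 3,000,000 = 4.6 s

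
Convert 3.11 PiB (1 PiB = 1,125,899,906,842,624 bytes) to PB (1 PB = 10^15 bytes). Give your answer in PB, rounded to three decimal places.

3.11 PiB × 1,125,899,906,842,624 bytes/PiB = 3,501,548,710,280,560.64 bytes
1 PB = 10^15 bytes = 1,000,000,000,000,000 bytes
3,501,548,710,280,560.64 / 1,000,000,000,000,000 = 3.502 PB

3.502 PB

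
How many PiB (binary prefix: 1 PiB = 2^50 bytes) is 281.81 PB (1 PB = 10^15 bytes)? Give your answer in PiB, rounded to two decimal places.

281.81 PB × 1,000,000,000,000,000 bytes/PB = 281,810,000,000,000,000 bytes
1 PiB = 2^50 bytes = 1,125,899,906,842,624 bytes
281,810,000,000,000,000 / 1,125,899,906,842,624 = 250.30 PiB

250.30 PiB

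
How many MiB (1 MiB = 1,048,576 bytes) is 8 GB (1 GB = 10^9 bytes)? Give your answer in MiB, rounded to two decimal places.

7,629.39 MiB

8 GB × 1,000,000,000 bytes/GB = 8,000,000,000 bytes
1 MiB = 1,048,576 bytes
8,000,000,000 / 1,048,576 = 7,629.39 MiB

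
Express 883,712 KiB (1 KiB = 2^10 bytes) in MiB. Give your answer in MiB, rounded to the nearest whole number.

863 MiB

883,712 KiB × 1,024 bytes/KiB = 904,921,088 bytes
1 MiB = 2^20 bytes = 1,048,576 bytes
904,921,088 / 1,048,576 = 863 MiB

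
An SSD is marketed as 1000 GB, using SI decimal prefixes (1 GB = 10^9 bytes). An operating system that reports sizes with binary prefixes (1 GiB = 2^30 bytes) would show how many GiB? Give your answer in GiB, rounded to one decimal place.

1000 GB × 1,000,000,000 bytes/GB = 1,000,000,000,000 bytes
1 GiB = 1,073,741,824 bytes
1,000,000,000,000 / 1,073,741,824 = 931.3 GiB

931.3 GiB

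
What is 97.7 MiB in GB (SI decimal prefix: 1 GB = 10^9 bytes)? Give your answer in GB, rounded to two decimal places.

97.7 MiB × 1,048,576 bytes/MiB = 102,445,875.2 bytes
1 GB = 10^9 bytes = 1,000,000,000 bytes
102,445,875.2 / 1,000,000,000 = 0.10 GB

0.10 GB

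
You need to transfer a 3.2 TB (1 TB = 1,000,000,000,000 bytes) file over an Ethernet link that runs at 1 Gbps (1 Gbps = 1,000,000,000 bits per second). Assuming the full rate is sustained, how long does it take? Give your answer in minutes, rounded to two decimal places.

426.67 minutes

3.2 TB = 3,200,000,000,000 bytes = 25,600,000,000,000 bits
1 Gbps = 1,000,000,000 bits/s
time = 25,600,000,000,000 / 1,000,000,000 = 25,600.000 s
25,600.000 s / 60 = 426.67 minutes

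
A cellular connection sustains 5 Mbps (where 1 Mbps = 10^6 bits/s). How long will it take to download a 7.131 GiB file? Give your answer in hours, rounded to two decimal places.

7.131 GiB = 7,656,852,946.944 bytes = 61,254,823,575.552 bits
5 Mbps = 5,000,000 bits/s
time = 61,254,823,575.552 / 5,000,000 = 12,250.9647 s
12,250.9647 s / 3600 = 3.40 hours

3.40 hours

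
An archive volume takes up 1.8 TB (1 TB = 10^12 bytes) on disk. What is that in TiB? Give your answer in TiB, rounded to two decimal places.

1.64 TiB

1.8 TB = 1.8 × 10^12 bytes = 1,800,000,000,000 bytes
1 TiB = 2^40 bytes = 1,099,511,627,776 bytes
1,800,000,000,000 / 1,099,511,627,776 = 1.64 TiB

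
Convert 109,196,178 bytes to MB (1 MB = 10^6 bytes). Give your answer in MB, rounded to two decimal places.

109.20 MB

109,196,178 bytes given.
1 MB = 10^6 bytes = 1,000,000 bytes
109,196,178 / 1,000,000 = 109.20 MB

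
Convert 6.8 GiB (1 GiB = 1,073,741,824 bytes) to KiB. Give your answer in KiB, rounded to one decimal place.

7,130,316.8 KiB

6.8 GiB = 6.8 × 2^30 bytes = 7,301,444,403.2 bytes
1 KiB = 2^10 bytes = 1,024 bytes
7,301,444,403.2 / 1,024 = 7,130,316.8 KiB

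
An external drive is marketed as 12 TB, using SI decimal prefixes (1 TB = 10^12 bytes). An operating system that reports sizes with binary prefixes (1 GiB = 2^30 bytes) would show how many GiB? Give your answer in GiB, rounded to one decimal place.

11,175.9 GiB

12 TB × 1,000,000,000,000 bytes/TB = 12,000,000,000,000 bytes
1 GiB = 1,073,741,824 bytes
12,000,000,000,000 / 1,073,741,824 = 11,175.9 GiB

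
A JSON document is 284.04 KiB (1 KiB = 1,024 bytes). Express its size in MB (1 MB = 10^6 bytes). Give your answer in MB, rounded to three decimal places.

0.291 MB

284.04 KiB = 284.04 × 2^10 bytes = 290,856.96 bytes
1 MB = 1,000,000 bytes
290,856.96 / 1,000,000 = 0.291 MB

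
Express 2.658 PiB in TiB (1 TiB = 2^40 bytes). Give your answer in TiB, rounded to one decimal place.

2.658 PiB = 2.658 × 2^50 bytes = 2,992,641,952,387,694.592 bytes
1 TiB = 1,099,511,627,776 bytes
2,992,641,952,387,694.592 / 1,099,511,627,776 = 2,721.8 TiB

2,721.8 TiB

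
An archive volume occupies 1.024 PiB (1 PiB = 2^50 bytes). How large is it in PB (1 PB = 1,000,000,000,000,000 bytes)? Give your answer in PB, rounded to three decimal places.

1.153 PB

1.024 PiB = 1.024 × 2^50 bytes = 1,152,921,504,606,846.976 bytes
1 PB = 10^15 bytes = 1,000,000,000,000,000 bytes
1,152,921,504,606,846.976 / 1,000,000,000,000,000 = 1.153 PB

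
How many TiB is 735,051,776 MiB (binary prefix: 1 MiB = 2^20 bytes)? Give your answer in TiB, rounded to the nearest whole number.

735,051,776 MiB = 735,051,776 × 2^20 bytes = 770,757,651,070,976 bytes
1 TiB = 1,099,511,627,776 bytes
770,757,651,070,976 / 1,099,511,627,776 = 701 TiB

701 TiB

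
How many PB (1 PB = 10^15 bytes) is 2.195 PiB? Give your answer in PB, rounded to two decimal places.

2.195 PiB × 1,125,899,906,842,624 bytes/PiB = 2,471,350,295,519,559.68 bytes
1 PB = 1,000,000,000,000,000 bytes
2,471,350,295,519,559.68 / 1,000,000,000,000,000 = 2.47 PB

2.47 PB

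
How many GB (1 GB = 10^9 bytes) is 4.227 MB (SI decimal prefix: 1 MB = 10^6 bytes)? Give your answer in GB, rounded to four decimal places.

4.227 MB × 1,000,000 bytes/MB = 4,227,000 bytes
1 GB = 10^9 bytes = 1,000,000,000 bytes
4,227,000 / 1,000,000,000 = 0.0042 GB

0.0042 GB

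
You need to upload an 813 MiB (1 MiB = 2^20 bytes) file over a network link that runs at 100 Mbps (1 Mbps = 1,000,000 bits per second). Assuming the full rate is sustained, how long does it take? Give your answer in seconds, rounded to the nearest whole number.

68 seconds

813 MiB = 852,492,288 bytes = 6,819,938,304 bits
100 Mbps = 100,000,000 bits/s
time = 6,819,938,304 / 100,000,000 = 68 s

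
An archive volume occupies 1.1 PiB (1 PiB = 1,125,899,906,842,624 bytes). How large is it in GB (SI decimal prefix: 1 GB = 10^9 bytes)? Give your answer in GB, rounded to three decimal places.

1,238,489.898 GB

1.1 PiB = 1.1 × 2^50 bytes = 1,238,489,897,526,886.4 bytes
1 GB = 1,000,000,000 bytes
1,238,489,897,526,886.4 / 1,000,000,000 = 1,238,489.898 GB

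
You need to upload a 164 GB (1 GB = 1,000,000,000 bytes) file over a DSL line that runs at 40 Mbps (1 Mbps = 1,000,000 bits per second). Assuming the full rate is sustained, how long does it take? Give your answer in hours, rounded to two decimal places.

9.11 hours

164 GB = 164,000,000,000 bytes = 1,312,000,000,000 bits
40 Mbps = 40,000,000 bits/s
time = 1,312,000,000,000 / 40,000,000 = 32,800.0000 s
32,800.0000 s / 3600 = 9.11 hours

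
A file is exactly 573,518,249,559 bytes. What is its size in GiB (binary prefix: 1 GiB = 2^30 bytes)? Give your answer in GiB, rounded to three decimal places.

573,518,249,559 bytes given.
1 GiB = 2^30 bytes = 1,073,741,824 bytes
573,518,249,559 / 1,073,741,824 = 534.130 GiB

534.130 GiB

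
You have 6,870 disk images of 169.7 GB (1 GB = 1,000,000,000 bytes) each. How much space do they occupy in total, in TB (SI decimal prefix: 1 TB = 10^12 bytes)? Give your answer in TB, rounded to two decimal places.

Total = 6,870 × 169.7 GB = 1,165,839 GB
= 1,165,839 × 1,000,000,000 bytes = 1,165,839,000,000,000 bytes
1 TB = 1,000,000,000,000 bytes
1,165,839,000,000,000 / 1,000,000,000,000 = 1,165.84 TB

1,165.84 TB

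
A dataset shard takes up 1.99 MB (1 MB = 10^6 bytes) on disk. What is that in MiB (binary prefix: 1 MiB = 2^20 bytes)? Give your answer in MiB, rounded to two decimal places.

1.90 MiB

1.99 MB = 1.99 × 10^6 bytes = 1,990,000 bytes
1 MiB = 1,048,576 bytes
1,990,000 / 1,048,576 = 1.90 MiB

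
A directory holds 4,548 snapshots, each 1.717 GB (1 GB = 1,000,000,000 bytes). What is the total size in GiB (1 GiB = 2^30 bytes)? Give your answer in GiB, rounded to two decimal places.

Total = 4,548 × 1.717 GB = 7808.916 GB
= 7808.916 × 1,000,000,000 bytes = 7,808,916,000,000 bytes
1 GiB = 1,073,741,824 bytes
7,808,916,000,000 / 1,073,741,824 = 7,272.62 GiB

7,272.62 GiB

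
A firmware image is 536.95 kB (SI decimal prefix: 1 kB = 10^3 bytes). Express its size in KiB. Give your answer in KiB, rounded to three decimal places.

524.365 KiB

536.95 kB = 536.95 × 10^3 bytes = 536,950 bytes
1 KiB = 1,024 bytes
536,950 / 1,024 = 524.365 KiB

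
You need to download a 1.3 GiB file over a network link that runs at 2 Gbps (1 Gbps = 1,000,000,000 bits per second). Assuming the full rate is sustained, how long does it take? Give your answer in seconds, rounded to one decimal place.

5.6 seconds

1.3 GiB = 1,395,864,371.2 bytes = 11,166,914,969.6 bits
2 Gbps = 2,000,000,000 bits/s
time = 11,166,914,969.6 / 2,000,000,000 = 5.6 s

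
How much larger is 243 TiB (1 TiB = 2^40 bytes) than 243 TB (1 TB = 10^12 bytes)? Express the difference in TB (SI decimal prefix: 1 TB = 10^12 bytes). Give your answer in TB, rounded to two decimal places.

243 TiB = 243 × 1,099,511,627,776 = 267,181,325,549,568 bytes
243 TB = 243 × 1,000,000,000,000 = 243,000,000,000,000 bytes
difference = 24,181,325,549,568 bytes
24,181,325,549,568 / 1,000,000,000,000 = 24.18 TB

24.18 TB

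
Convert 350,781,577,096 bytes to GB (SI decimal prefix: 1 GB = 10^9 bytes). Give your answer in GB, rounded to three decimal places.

350.782 GB

350,781,577,096 bytes given.
1 GB = 1,000,000,000 bytes
350,781,577,096 / 1,000,000,000 = 350.782 GB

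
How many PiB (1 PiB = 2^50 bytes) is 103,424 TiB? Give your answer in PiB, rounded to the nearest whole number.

101 PiB

103,424 TiB = 103,424 × 2^40 bytes = 113,715,890,591,105,024 bytes
1 PiB = 2^50 bytes = 1,125,899,906,842,624 bytes
113,715,890,591,105,024 / 1,125,899,906,842,624 = 101 PiB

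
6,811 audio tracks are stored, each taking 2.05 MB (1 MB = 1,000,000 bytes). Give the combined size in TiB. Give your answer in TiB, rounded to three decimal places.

Total = 6,811 × 2.05 MB = 13962.55 MB
= 13962.55 × 1,000,000 bytes = 13,962,550,000 bytes
1 TiB = 1,099,511,627,776 bytes
13,962,550,000 / 1,099,511,627,776 = 0.013 TiB

0.013 TiB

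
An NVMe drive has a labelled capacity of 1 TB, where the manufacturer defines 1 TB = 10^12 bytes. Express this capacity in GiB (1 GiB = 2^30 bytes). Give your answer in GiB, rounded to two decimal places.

931.32 GiB

1 TB = 1 × 10^12 bytes = 1,000,000,000,000 bytes
1 GiB = 2^30 bytes = 1,073,741,824 bytes
1,000,000,000,000 / 1,073,741,824 = 931.32 GiB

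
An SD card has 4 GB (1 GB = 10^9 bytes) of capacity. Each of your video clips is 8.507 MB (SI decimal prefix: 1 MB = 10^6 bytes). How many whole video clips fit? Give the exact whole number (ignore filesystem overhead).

470

Capacity: 4 GB = 4,000,000,000 bytes
Per item: 8.507 MB = 8,507,000 bytes
⌊4,000,000,000 / 8,507,000⌋ = 470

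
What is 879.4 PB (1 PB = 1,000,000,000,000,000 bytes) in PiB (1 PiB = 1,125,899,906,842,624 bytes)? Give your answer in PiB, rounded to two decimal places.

879.4 PB = 879.4 × 10^15 bytes = 879,400,000,000,000,000 bytes
1 PiB = 2^50 bytes = 1,125,899,906,842,624 bytes
879,400,000,000,000,000 / 1,125,899,906,842,624 = 781.06 PiB

781.06 PiB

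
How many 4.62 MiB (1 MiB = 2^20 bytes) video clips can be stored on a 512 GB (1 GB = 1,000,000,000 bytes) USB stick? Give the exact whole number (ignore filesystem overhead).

Capacity: 512 GB = 512,000,000,000 bytes
Per item: 4.62 MiB = 4,844,421.12 bytes
⌊512,000,000,000 / 4,844,421.12⌋ = 105,688

105,688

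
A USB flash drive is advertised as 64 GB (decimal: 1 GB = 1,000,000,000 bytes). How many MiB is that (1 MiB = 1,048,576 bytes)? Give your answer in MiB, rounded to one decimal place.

61,035.2 MiB

64 GB = 64 × 10^9 bytes = 64,000,000,000 bytes
1 MiB = 1,048,576 bytes
64,000,000,000 / 1,048,576 = 61,035.2 MiB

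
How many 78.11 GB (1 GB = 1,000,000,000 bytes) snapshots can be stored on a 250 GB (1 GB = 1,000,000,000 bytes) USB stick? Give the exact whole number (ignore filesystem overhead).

3

Capacity: 250 GB = 250,000,000,000 bytes
Per item: 78.11 GB = 78,110,000,000 bytes
⌊250,000,000,000 / 78,110,000,000⌋ = 3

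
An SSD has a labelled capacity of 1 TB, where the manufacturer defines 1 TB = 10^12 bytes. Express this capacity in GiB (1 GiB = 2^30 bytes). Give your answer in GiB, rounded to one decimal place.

1 TB = 1 × 10^12 bytes = 1,000,000,000,000 bytes
1 GiB = 2^30 bytes = 1,073,741,824 bytes
1,000,000,000,000 / 1,073,741,824 = 931.3 GiB

931.3 GiB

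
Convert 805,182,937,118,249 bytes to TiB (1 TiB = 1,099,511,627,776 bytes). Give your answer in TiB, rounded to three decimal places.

732.310 TiB

805,182,937,118,249 bytes given.
1 TiB = 2^40 bytes = 1,099,511,627,776 bytes
805,182,937,118,249 / 1,099,511,627,776 = 732.310 TiB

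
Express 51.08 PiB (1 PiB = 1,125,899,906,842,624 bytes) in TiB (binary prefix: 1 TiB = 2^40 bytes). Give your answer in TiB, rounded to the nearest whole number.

52,306 TiB

51.08 PiB = 51.08 × 2^50 bytes = 57,510,967,241,521,233.92 bytes
1 TiB = 1,099,511,627,776 bytes
57,510,967,241,521,233.92 / 1,099,511,627,776 = 52,306 TiB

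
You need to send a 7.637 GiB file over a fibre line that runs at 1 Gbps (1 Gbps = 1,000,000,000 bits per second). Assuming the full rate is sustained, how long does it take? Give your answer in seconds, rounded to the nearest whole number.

7.637 GiB = 8,200,166,309.888 bytes = 65,601,330,479.104 bits
1 Gbps = 1,000,000,000 bits/s
time = 65,601,330,479.104 / 1,000,000,000 = 66 s

66 seconds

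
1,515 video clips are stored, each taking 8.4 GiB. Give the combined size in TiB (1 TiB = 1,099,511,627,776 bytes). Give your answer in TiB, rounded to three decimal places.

Total = 1,515 × 8.4 GiB = 12,726 GiB
= 12,726 × 1,073,741,824 bytes = 13,664,438,452,224 bytes
1 TiB = 1,099,511,627,776 bytes
13,664,438,452,224 / 1,099,511,627,776 = 12.428 TiB

12.428 TiB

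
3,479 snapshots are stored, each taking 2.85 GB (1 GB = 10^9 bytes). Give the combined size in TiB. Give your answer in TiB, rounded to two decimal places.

9.02 TiB

Total = 3,479 × 2.85 GB = 9915.15 GB
= 9915.15 × 1,000,000,000 bytes = 9,915,150,000,000 bytes
1 TiB = 1,099,511,627,776 bytes
9,915,150,000,000 / 1,099,511,627,776 = 9.02 TiB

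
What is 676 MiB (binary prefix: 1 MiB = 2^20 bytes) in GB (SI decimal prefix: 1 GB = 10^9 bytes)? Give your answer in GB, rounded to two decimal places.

676 MiB = 676 × 2^20 bytes = 708,837,376 bytes
1 GB = 10^9 bytes = 1,000,000,000 bytes
708,837,376 / 1,000,000,000 = 0.71 GB

0.71 GB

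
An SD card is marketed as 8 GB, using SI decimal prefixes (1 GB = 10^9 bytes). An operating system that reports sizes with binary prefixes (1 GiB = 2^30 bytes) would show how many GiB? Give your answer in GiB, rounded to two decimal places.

8 GB = 8 × 10^9 bytes = 8,000,000,000 bytes
1 GiB = 1,073,741,824 bytes
8,000,000,000 / 1,073,741,824 = 7.45 GiB

7.45 GiB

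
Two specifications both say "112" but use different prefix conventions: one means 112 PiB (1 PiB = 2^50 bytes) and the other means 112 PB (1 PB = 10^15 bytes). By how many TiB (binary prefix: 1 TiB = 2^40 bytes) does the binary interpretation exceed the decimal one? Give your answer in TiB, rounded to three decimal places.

12,824.593 TiB

112 PiB = 112 × 1,125,899,906,842,624 = 126,100,789,566,373,888 bytes
112 PB = 112 × 1,000,000,000,000,000 = 112,000,000,000,000,000 bytes
difference = 14,100,789,566,373,888 bytes
14,100,789,566,373,888 / 1,099,511,627,776 = 12,824.593 TiB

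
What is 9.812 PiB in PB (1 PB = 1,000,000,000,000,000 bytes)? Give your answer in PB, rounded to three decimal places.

11.047 PB

9.812 PiB = 9.812 × 2^50 bytes = 11,047,329,885,939,826.688 bytes
1 PB = 10^15 bytes = 1,000,000,000,000,000 bytes
11,047,329,885,939,826.688 / 1,000,000,000,000,000 = 11.047 PB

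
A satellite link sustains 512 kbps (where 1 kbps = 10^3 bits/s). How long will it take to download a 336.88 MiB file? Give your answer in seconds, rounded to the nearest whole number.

336.88 MiB = 353,244,282.88 bytes = 2,825,954,263.04 bits
512 kbps = 512,000 bits/s
time = 2,825,954,263.04 / 512,000 = 5,519 s

5,519 seconds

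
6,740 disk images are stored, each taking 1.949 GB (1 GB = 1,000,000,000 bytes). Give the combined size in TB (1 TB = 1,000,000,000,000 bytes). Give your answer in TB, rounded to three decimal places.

Total = 6,740 × 1.949 GB = 13136.26 GB
= 13136.26 × 1,000,000,000 bytes = 13,136,260,000,000 bytes
1 TB = 1,000,000,000,000 bytes
13,136,260,000,000 / 1,000,000,000,000 = 13.136 TB

13.136 TB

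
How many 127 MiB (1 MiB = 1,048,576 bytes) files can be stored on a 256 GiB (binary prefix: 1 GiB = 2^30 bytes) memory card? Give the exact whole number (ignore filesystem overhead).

2,064

Capacity: 256 GiB = 274,877,906,944 bytes
Per item: 127 MiB = 133,169,152 bytes
⌊274,877,906,944 / 133,169,152⌋ = 2,064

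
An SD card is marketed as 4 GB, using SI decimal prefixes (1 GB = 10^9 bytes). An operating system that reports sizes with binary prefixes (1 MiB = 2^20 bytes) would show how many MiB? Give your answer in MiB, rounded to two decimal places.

4 GB = 4 × 10^9 bytes = 4,000,000,000 bytes
1 MiB = 1,048,576 bytes
4,000,000,000 / 1,048,576 = 3,814.70 MiB

3,814.70 MiB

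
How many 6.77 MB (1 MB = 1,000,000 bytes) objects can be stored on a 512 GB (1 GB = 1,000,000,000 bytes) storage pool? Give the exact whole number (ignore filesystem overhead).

75,627

Capacity: 512 GB = 512,000,000,000 bytes
Per item: 6.77 MB = 6,770,000 bytes
⌊512,000,000,000 / 6,770,000⌋ = 75,627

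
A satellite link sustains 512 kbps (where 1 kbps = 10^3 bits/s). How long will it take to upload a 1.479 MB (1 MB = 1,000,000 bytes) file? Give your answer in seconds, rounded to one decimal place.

1.479 MB = 1,479,000 bytes = 11,832,000 bits
512 kbps = 512,000 bits/s
time = 11,832,000 / 512,000 = 23.1 s

23.1 seconds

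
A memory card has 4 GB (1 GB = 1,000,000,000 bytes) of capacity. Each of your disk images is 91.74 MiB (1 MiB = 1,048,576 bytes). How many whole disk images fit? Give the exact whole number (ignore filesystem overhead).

41

Capacity: 4 GB = 4,000,000,000 bytes
Per item: 91.74 MiB = 96,196,362.24 bytes
⌊4,000,000,000 / 96,196,362.24⌋ = 41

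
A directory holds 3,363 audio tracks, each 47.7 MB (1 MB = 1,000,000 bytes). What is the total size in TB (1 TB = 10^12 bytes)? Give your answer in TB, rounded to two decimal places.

Total = 3,363 × 47.7 MB = 160415.1 MB
= 160415.1 × 1,000,000 bytes = 160,415,100,000 bytes
1 TB = 1,000,000,000,000 bytes
160,415,100,000 / 1,000,000,000,000 = 0.16 TB

0.16 TB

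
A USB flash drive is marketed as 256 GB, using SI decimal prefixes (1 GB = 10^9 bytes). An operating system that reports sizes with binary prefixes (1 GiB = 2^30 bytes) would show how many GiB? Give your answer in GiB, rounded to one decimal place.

256 GB × 1,000,000,000 bytes/GB = 256,000,000,000 bytes
1 GiB = 1,073,741,824 bytes
256,000,000,000 / 1,073,741,824 = 238.4 GiB

238.4 GiB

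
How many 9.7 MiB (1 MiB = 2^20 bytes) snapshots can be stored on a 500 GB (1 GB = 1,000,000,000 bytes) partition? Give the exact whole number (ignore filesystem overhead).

49,158

Capacity: 500 GB = 500,000,000,000 bytes
Per item: 9.7 MiB = 10,171,187.2 bytes
⌊500,000,000,000 / 10,171,187.2⌋ = 49,158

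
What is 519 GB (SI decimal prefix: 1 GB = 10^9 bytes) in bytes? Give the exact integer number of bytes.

519,000,000,000 bytes

519 × 1,000,000,000 = 519,000,000,000 bytes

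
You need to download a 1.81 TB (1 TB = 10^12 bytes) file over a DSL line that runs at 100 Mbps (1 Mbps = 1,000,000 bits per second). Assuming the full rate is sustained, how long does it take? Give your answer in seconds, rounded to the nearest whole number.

144,800 seconds

1.81 TB = 1,810,000,000,000 bytes = 14,480,000,000,000 bits
100 Mbps = 100,000,000 bits/s
time = 14,480,000,000,000 / 100,000,000 = 144,800 s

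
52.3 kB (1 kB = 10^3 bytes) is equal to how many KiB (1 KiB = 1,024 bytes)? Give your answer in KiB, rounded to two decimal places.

51.07 KiB

52.3 kB = 52.3 × 10^3 bytes = 52,300 bytes
1 KiB = 1,024 bytes
52,300 / 1,024 = 51.07 KiB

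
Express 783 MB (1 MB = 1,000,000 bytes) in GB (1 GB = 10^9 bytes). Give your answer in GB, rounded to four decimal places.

0.7830 GB

783 MB × 1,000,000 bytes/MB = 783,000,000 bytes
1 GB = 1,000,000,000 bytes
783,000,000 / 1,000,000,000 = 0.7830 GB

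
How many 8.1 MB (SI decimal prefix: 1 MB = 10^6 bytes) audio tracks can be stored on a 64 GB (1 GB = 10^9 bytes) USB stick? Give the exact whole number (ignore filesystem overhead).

7,901

Capacity: 64 GB = 64,000,000,000 bytes
Per item: 8.1 MB = 8,100,000 bytes
⌊64,000,000,000 / 8,100,000⌋ = 7,901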